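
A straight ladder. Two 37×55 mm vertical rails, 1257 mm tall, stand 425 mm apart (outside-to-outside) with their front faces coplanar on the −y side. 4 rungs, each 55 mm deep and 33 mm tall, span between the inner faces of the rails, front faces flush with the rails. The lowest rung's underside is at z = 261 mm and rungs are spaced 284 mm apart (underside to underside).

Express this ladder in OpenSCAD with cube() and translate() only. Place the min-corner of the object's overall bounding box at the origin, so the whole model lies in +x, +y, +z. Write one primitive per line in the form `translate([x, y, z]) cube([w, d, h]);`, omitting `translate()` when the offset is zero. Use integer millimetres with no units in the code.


cube([37, 55, 1257]);
translate([388, 0, 0]) cube([37, 55, 1257]);
translate([37, 0, 261]) cube([351, 55, 33]);
translate([37, 0, 545]) cube([351, 55, 33]);
translate([37, 0, 829]) cube([351, 55, 33]);
translate([37, 0, 1113]) cube([351, 55, 33]);


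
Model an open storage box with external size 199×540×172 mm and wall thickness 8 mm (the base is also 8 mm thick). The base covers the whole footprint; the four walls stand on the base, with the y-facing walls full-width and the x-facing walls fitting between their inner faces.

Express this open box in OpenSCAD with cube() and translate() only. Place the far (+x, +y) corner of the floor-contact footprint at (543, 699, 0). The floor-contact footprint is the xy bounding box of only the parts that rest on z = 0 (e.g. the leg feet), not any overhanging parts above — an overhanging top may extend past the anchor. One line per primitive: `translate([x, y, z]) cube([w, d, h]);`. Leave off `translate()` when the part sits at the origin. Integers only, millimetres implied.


translate([344, 159, 0]) cube([199, 540, 8]);
translate([344, 159, 8]) cube([199, 8, 164]);
translate([344, 691, 8]) cube([199, 8, 164]);
translate([344, 167, 8]) cube([8, 524, 164]);
translate([535, 167, 8]) cube([8, 524, 164]);


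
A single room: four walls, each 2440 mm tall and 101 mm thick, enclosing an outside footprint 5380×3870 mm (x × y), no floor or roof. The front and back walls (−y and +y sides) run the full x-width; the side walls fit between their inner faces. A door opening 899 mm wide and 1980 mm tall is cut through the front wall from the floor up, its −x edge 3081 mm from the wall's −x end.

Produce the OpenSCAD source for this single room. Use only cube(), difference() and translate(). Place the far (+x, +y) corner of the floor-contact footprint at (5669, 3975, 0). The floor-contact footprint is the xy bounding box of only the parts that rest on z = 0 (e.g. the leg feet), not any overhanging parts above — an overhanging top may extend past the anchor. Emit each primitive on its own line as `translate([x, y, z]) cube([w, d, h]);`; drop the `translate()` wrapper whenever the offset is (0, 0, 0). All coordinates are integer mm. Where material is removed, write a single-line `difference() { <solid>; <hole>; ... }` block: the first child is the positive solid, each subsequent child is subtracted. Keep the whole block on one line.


difference() { translate([289, 105, 0]) cube([5380, 101, 2440]); translate([3370, 105, 0]) cube([899, 101, 1980]); }
translate([289, 3874, 0]) cube([5380, 101, 2440]);
translate([289, 206, 0]) cube([101, 3668, 2440]);
translate([5568, 206, 0]) cube([101, 3668, 2440]);


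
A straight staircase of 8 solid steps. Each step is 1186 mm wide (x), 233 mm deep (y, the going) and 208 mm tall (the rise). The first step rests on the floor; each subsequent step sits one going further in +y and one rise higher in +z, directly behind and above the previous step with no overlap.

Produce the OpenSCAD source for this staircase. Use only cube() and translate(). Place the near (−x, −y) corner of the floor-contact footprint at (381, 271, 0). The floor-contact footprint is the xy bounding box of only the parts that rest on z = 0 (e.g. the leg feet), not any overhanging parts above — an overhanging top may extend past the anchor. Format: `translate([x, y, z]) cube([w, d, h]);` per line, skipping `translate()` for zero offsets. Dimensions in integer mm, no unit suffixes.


translate([381, 271, 0]) cube([1186, 233, 208]);
translate([381, 504, 208]) cube([1186, 233, 208]);
translate([381, 737, 416]) cube([1186, 233, 208]);
translate([381, 970, 624]) cube([1186, 233, 208]);
translate([381, 1203, 832]) cube([1186, 233, 208]);
translate([381, 1436, 1040]) cube([1186, 233, 208]);
translate([381, 1669, 1248]) cube([1186, 233, 208]);
translate([381, 1902, 1456]) cube([1186, 233, 208]);


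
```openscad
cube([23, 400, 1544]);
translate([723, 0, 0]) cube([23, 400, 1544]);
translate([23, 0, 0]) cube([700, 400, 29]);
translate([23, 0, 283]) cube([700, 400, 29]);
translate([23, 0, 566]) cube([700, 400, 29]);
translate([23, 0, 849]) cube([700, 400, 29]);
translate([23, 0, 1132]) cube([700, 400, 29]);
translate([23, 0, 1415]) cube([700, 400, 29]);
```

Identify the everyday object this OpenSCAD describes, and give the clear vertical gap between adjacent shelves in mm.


A bookshelf. The clear shelf gap is 254 mm.

Two tall side panels with 6 horizontal boards between them — a bookshelf. The first two shelf undersides are at z = 0 and z = 283; with shelf thickness 29, the clear gap is 283 − 0 − 29 = 254 mm.


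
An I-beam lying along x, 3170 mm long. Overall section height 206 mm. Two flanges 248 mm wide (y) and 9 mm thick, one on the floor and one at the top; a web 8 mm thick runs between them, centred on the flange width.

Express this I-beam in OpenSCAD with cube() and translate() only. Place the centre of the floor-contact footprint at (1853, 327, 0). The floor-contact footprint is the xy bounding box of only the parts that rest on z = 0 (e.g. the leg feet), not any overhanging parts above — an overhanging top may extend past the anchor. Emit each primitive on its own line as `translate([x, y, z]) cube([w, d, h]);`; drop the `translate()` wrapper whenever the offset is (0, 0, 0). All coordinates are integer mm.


translate([268, 203, 0]) cube([3170, 248, 9]);
translate([268, 323, 9]) cube([3170, 8, 188]);
translate([268, 203, 197]) cube([3170, 248, 9]);


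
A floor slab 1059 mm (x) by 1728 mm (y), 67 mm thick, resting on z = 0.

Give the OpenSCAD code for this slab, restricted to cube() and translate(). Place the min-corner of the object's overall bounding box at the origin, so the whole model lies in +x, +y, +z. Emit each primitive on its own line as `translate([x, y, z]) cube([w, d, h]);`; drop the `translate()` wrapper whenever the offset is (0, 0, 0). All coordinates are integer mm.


cube([1059, 1728, 67]);


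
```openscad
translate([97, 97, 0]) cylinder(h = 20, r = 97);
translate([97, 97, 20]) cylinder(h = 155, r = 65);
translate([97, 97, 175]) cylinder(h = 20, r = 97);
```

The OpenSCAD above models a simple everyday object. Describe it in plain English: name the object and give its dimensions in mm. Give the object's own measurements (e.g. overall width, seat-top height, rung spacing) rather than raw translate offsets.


A spool: two coaxial disc flanges of radius 97 mm and thickness 20 mm, joined by a core cylinder of radius 65 mm and height 155 mm. The lower flange rests on z = 0 and the three cylinders share a vertical axis.


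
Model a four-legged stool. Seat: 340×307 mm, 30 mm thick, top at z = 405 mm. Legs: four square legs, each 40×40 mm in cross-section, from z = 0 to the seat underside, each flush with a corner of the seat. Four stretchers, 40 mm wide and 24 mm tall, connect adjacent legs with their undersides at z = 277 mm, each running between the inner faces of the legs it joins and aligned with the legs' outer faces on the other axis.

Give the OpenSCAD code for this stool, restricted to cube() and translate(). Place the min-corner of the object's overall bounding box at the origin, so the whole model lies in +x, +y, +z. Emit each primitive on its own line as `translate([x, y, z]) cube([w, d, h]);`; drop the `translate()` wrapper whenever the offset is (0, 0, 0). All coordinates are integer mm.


translate([0, 0, 375]) cube([340, 307, 30]);
cube([40, 40, 375]);
translate([300, 0, 0]) cube([40, 40, 375]);
translate([0, 267, 0]) cube([40, 40, 375]);
translate([300, 267, 0]) cube([40, 40, 375]);
translate([40, 0, 277]) cube([260, 40, 24]);
translate([40, 267, 277]) cube([260, 40, 24]);
translate([0, 40, 277]) cube([40, 227, 24]);
translate([300, 40, 277]) cube([40, 227, 24]);


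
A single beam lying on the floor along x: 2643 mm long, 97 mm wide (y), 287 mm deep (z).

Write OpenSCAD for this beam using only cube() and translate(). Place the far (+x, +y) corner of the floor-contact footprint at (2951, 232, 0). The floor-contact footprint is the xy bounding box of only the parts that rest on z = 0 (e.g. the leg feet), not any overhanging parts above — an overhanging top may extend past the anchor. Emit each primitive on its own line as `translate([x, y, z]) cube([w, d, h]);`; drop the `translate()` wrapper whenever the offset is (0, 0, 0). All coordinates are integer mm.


translate([308, 135, 0]) cube([2643, 97, 287]);


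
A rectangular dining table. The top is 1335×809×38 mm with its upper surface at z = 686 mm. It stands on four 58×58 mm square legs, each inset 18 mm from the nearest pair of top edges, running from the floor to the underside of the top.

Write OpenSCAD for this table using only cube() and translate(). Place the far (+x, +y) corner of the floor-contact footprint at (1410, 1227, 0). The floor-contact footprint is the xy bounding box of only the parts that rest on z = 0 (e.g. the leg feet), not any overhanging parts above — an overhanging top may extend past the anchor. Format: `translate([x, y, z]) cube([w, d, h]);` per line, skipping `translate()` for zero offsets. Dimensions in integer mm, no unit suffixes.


// leg_h = 686 - 38 = 648
translate([93, 436, 648]) cube([1335, 809, 38]);
translate([111, 454, 0]) cube([58, 58, 648]);
translate([1352, 454, 0]) cube([58, 58, 648]);
translate([111, 1169, 0]) cube([58, 58, 648]);
translate([1352, 1169, 0]) cube([58, 58, 648]);


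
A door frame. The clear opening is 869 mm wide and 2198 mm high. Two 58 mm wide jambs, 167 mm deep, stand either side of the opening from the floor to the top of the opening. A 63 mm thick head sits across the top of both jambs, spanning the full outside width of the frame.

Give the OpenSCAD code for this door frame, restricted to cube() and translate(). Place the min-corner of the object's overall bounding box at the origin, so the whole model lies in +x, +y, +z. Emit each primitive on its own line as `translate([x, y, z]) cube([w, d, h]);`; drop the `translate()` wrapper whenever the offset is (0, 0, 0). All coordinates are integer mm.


cube([58, 167, 2198]);
translate([927, 0, 0]) cube([58, 167, 2198]);
translate([0, 0, 2198]) cube([985, 167, 63]);


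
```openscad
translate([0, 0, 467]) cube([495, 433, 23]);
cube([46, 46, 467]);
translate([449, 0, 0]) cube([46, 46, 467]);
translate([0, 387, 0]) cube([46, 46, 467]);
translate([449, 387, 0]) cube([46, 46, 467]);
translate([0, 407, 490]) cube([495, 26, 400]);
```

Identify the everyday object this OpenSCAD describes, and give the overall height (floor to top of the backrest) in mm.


A chair. The overall height is 890 mm.

A slab on four corner posts with a tall panel at the back — a chair. The seat slab sits at z = 467 with thickness 23, and the 400 mm backrest starts at the seat top, so the overall height is 467 + 23 + 400 = 890 mm.


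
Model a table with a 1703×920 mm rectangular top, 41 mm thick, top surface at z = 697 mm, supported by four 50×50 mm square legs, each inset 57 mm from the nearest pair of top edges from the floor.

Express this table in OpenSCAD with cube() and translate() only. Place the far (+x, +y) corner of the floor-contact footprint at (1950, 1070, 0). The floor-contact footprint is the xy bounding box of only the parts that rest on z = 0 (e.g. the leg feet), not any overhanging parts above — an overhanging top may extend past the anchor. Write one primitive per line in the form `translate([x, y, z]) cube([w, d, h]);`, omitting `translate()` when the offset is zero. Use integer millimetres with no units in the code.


translate([304, 207, 656]) cube([1703, 920, 41]);
translate([361, 264, 0]) cube([50, 50, 656]);
translate([1900, 264, 0]) cube([50, 50, 656]);
translate([361, 1020, 0]) cube([50, 50, 656]);
translate([1900, 1020, 0]) cube([50, 50, 656]);


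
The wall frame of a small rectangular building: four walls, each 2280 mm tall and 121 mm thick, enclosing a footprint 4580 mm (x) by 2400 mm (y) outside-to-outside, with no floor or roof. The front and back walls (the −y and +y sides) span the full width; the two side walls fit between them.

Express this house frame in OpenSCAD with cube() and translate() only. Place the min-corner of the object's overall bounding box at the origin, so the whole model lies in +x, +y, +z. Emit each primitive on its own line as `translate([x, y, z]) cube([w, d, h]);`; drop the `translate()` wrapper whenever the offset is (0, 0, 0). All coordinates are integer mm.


cube([4580, 121, 2280]);
translate([0, 2279, 0]) cube([4580, 121, 2280]);
translate([0, 121, 0]) cube([121, 2158, 2280]);
translate([4459, 121, 0]) cube([121, 2158, 2280]);


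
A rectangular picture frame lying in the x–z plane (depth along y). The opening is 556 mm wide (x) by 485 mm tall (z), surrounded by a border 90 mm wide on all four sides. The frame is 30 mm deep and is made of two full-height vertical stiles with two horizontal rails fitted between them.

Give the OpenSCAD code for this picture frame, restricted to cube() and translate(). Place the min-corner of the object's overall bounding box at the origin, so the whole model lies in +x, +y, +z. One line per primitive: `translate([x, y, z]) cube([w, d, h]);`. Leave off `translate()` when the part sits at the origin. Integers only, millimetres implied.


cube([90, 30, 665]);
translate([646, 0, 0]) cube([90, 30, 665]);
translate([90, 0, 0]) cube([556, 30, 90]);
translate([90, 0, 575]) cube([556, 30, 90]);


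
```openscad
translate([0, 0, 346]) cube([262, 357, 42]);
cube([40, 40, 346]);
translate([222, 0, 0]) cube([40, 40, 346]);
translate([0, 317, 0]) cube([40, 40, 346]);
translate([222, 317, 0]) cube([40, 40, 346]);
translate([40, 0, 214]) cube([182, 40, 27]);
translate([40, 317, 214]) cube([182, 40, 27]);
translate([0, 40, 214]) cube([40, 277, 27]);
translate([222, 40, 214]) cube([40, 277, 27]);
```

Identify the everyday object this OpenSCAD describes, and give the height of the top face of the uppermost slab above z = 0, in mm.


A stool. The seat height is 388 mm.

A 262×357×42 slab at z = 346 on four corner posts — a stool. The seat top is 346 + 42 = 388 mm.


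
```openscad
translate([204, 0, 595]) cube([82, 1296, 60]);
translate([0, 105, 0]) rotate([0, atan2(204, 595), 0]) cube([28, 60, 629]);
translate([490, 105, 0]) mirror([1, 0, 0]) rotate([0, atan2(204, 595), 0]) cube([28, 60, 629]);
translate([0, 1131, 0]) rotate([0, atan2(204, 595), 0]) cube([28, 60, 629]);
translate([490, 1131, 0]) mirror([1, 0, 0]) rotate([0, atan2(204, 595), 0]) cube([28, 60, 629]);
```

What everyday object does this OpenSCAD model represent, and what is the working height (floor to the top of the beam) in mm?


A sawhorse. The overall height is 655 mm.

A beam across two mirrored pairs of raked legs — a sawhorse. The beam's underside is at z = 595 (matching the legs' vertical rise in atan2(204, 595)) and the beam is 60 mm tall, so its top is at 595 + 60 = 655 mm. The raked legs top out at the beam's underside, so that is the highest point.


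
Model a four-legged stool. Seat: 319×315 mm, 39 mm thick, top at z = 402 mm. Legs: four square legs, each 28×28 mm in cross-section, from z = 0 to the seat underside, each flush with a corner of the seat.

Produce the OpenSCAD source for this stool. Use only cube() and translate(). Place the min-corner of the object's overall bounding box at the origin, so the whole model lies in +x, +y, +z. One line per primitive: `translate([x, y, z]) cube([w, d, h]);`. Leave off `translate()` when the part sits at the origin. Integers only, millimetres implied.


translate([0, 0, 363]) cube([319, 315, 39]);
cube([28, 28, 363]);
translate([291, 0, 0]) cube([28, 28, 363]);
translate([0, 287, 0]) cube([28, 28, 363]);
translate([291, 287, 0]) cube([28, 28, 363]);


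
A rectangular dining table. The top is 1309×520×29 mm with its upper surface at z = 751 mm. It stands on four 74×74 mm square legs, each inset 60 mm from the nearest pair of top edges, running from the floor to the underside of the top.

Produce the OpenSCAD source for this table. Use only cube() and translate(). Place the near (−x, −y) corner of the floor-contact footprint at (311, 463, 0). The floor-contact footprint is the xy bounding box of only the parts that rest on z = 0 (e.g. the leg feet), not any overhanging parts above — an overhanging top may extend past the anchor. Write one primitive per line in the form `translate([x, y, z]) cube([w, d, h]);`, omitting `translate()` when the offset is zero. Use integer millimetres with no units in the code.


translate([251, 403, 722]) cube([1309, 520, 29]);
translate([311, 463, 0]) cube([74, 74, 722]);
translate([1426, 463, 0]) cube([74, 74, 722]);
translate([311, 789, 0]) cube([74, 74, 722]);
translate([1426, 789, 0]) cube([74, 74, 722]);


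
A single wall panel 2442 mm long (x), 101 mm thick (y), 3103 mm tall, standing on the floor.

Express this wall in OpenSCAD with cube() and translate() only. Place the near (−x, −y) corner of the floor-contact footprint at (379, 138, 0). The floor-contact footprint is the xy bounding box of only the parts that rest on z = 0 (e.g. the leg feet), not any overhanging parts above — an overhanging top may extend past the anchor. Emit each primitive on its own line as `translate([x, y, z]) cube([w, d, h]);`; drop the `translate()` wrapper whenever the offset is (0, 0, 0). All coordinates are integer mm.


translate([379, 138, 0]) cube([2442, 101, 3103]);


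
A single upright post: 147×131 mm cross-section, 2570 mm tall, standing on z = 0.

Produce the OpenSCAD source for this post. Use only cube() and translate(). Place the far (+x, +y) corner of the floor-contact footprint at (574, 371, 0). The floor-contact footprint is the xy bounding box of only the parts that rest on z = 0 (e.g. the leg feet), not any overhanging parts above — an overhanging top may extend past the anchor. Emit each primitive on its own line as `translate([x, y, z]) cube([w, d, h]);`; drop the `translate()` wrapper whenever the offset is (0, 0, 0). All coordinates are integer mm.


translate([427, 240, 0]) cube([147, 131, 2570]);


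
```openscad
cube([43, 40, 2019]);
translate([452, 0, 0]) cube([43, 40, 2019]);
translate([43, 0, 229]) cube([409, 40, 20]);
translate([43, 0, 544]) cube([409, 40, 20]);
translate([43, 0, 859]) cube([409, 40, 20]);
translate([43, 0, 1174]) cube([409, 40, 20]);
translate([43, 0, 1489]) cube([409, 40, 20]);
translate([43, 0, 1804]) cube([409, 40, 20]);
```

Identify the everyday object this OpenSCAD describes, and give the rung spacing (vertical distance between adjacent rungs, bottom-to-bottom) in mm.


A ladder. The rung spacing is 315 mm.

Two tall 43×40 posts with 6 short bars between them — a ladder. Adjacent rungs sit at z = 229 and z = 544, so the spacing is 544 − 229 = 315 mm.


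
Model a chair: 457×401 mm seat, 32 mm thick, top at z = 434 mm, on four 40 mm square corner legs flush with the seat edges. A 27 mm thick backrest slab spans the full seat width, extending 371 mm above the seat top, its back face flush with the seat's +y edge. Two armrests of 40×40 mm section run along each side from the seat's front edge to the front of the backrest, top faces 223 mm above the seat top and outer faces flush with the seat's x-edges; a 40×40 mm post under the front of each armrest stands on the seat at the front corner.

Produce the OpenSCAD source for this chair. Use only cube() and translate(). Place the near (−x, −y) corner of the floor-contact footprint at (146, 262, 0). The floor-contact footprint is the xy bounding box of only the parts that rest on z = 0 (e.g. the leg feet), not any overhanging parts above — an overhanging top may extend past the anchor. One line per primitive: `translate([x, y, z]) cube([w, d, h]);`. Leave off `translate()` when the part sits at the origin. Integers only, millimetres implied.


// leg_h = 434 - 32 = 402
// arm post h = 223 - 40 = 183
translate([146, 262, 402]) cube([457, 401, 32]);
translate([146, 262, 0]) cube([40, 40, 402]);
translate([563, 262, 0]) cube([40, 40, 402]);
translate([146, 623, 0]) cube([40, 40, 402]);
translate([563, 623, 0]) cube([40, 40, 402]);
translate([146, 636, 434]) cube([457, 27, 371]);
translate([146, 262, 617]) cube([40, 374, 40]);
translate([563, 262, 617]) cube([40, 374, 40]);
translate([146, 262, 434]) cube([40, 40, 183]);
translate([563, 262, 434]) cube([40, 40, 183]);


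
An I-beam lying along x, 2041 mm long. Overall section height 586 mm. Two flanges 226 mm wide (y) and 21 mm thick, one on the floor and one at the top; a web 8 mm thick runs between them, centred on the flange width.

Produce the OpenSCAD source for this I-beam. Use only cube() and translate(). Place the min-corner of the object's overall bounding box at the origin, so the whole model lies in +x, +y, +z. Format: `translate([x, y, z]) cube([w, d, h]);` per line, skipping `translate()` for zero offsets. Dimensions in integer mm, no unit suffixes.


cube([2041, 226, 21]);
translate([0, 109, 21]) cube([2041, 8, 544]);
translate([0, 0, 565]) cube([2041, 226, 21]);


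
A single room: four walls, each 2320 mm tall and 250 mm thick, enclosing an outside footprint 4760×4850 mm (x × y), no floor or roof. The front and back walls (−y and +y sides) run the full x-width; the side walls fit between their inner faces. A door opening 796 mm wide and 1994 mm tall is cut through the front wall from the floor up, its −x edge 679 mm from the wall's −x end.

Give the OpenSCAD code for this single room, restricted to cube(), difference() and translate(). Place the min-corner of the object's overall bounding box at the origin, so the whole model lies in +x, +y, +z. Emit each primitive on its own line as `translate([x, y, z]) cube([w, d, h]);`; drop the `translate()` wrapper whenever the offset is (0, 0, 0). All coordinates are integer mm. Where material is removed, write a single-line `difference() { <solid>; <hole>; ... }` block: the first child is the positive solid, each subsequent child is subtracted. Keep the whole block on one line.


difference() { cube([4760, 250, 2320]); translate([679, 0, 0]) cube([796, 250, 1994]); }
translate([0, 4600, 0]) cube([4760, 250, 2320]);
translate([0, 250, 0]) cube([250, 4350, 2320]);
translate([4510, 250, 0]) cube([250, 4350, 2320]);


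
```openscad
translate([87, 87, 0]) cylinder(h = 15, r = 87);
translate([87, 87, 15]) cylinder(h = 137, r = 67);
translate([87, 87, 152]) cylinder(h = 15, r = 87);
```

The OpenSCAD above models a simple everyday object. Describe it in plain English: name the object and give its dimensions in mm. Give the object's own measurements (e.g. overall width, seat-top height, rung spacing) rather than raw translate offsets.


A spool: two coaxial disc flanges of radius 87 mm and thickness 15 mm, joined by a core cylinder of radius 67 mm and height 137 mm. The lower flange rests on z = 0 and the three cylinders share a vertical axis.


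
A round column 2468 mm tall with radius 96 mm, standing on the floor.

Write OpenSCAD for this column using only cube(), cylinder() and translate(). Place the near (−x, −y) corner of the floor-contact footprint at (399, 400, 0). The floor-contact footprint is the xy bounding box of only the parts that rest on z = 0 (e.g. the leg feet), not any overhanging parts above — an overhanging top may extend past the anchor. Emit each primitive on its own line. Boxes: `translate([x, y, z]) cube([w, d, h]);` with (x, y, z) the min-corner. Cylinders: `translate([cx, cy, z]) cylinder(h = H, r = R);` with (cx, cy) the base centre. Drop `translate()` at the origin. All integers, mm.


translate([495, 496, 0]) cylinder(h = 2468, r = 96);


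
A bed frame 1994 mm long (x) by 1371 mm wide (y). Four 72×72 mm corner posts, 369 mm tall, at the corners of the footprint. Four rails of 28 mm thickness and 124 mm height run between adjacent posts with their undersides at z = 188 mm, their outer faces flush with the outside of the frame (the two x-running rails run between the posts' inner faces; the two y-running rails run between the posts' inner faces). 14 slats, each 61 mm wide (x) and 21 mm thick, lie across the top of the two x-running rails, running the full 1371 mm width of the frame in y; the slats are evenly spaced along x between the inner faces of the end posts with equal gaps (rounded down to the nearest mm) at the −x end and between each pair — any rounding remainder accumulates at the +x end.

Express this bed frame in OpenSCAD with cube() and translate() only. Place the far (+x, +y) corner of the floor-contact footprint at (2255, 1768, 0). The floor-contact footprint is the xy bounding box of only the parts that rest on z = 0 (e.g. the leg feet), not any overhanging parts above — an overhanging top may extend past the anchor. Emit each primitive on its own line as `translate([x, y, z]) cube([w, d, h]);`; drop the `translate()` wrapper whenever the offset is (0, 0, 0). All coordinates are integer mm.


// slat z = rail_z + rail_h = 188 + 124 = 312
// slat gap = ⌊(1850 − 14·61) / 15⌋ = 66
translate([261, 397, 0]) cube([72, 72, 369]);
translate([261, 1696, 0]) cube([72, 72, 369]);
translate([2183, 397, 0]) cube([72, 72, 369]);
translate([2183, 1696, 0]) cube([72, 72, 369]);
translate([333, 397, 188]) cube([1850, 28, 124]);
translate([333, 1740, 188]) cube([1850, 28, 124]);
translate([261, 469, 188]) cube([28, 1227, 124]);
translate([2227, 469, 188]) cube([28, 1227, 124]);
translate([399, 397, 312]) cube([61, 1371, 21]);
translate([526, 397, 312]) cube([61, 1371, 21]);
translate([653, 397, 312]) cube([61, 1371, 21]);
translate([780, 397, 312]) cube([61, 1371, 21]);
translate([907, 397, 312]) cube([61, 1371, 21]);
translate([1034, 397, 312]) cube([61, 1371, 21]);
translate([1161, 397, 312]) cube([61, 1371, 21]);
translate([1288, 397, 312]) cube([61, 1371, 21]);
translate([1415, 397, 312]) cube([61, 1371, 21]);
translate([1542, 397, 312]) cube([61, 1371, 21]);
translate([1669, 397, 312]) cube([61, 1371, 21]);
translate([1796, 397, 312]) cube([61, 1371, 21]);
translate([1923, 397, 312]) cube([61, 1371, 21]);
translate([2050, 397, 312]) cube([61, 1371, 21]);


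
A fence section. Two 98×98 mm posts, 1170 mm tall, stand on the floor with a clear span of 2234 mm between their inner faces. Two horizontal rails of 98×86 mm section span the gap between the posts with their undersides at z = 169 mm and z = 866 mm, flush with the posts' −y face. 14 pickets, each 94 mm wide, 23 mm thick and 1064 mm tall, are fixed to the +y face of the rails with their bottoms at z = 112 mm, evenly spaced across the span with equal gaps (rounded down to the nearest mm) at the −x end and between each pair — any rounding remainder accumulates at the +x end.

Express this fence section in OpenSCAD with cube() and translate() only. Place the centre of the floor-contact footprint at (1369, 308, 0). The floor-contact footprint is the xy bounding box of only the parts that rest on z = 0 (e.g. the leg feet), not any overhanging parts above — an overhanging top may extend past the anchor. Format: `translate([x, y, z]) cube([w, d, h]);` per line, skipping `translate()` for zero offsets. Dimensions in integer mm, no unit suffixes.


translate([154, 259, 0]) cube([98, 98, 1170]);
translate([2486, 259, 0]) cube([98, 98, 1170]);
translate([252, 259, 169]) cube([2234, 98, 86]);
translate([252, 259, 866]) cube([2234, 98, 86]);
translate([313, 357, 112]) cube([94, 23, 1064]);
translate([468, 357, 112]) cube([94, 23, 1064]);
translate([623, 357, 112]) cube([94, 23, 1064]);
translate([778, 357, 112]) cube([94, 23, 1064]);
translate([933, 357, 112]) cube([94, 23, 1064]);
translate([1088, 357, 112]) cube([94, 23, 1064]);
translate([1243, 357, 112]) cube([94, 23, 1064]);
translate([1398, 357, 112]) cube([94, 23, 1064]);
translate([1553, 357, 112]) cube([94, 23, 1064]);
translate([1708, 357, 112]) cube([94, 23, 1064]);
translate([1863, 357, 112]) cube([94, 23, 1064]);
translate([2018, 357, 112]) cube([94, 23, 1064]);
translate([2173, 357, 112]) cube([94, 23, 1064]);
translate([2328, 357, 112]) cube([94, 23, 1064]);


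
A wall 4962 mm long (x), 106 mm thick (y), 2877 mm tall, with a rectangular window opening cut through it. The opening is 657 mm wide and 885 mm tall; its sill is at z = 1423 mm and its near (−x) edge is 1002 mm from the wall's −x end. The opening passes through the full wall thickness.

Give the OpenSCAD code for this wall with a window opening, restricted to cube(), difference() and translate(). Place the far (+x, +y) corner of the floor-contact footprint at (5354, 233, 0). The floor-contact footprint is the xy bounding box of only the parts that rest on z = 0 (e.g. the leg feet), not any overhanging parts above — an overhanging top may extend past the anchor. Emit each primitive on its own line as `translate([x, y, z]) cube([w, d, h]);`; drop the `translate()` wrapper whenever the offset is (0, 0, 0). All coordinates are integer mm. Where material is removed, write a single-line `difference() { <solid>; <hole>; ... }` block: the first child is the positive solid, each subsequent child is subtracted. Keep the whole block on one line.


difference() { translate([392, 127, 0]) cube([4962, 106, 2877]); translate([1394, 127, 1423]) cube([657, 106, 885]); }


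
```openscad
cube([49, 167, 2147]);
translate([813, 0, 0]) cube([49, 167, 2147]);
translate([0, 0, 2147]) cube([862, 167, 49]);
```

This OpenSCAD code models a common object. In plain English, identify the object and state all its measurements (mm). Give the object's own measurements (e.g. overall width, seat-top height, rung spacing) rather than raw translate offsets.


A door frame. The clear opening is 764 mm wide and 2147 mm high. Two 49 mm wide jambs, 167 mm deep, stand either side of the opening from the floor to the top of the opening. A 49 mm thick head sits across the top of both jambs, spanning the full outside width of the frame.


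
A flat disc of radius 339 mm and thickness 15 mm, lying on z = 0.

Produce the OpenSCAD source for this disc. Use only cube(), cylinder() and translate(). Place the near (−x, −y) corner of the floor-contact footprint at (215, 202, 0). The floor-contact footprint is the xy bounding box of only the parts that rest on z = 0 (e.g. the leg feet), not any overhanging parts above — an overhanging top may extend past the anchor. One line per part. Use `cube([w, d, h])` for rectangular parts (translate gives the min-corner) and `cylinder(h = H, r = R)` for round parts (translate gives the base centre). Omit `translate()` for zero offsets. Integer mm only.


translate([554, 541, 0]) cylinder(h = 15, r = 339);


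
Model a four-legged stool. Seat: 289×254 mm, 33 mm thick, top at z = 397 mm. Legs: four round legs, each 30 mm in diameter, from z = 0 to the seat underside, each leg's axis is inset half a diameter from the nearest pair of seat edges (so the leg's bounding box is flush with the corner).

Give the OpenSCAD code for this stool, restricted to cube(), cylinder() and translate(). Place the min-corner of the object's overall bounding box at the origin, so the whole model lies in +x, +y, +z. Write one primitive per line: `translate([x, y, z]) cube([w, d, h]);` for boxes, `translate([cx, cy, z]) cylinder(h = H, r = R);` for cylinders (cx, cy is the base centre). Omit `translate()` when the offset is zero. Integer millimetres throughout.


// leg_h = 397 - 33 = 364
translate([0, 0, 364]) cube([289, 254, 33]);
translate([15, 15, 0]) cylinder(h = 364, r = 15);
translate([274, 15, 0]) cylinder(h = 364, r = 15);
translate([15, 239, 0]) cylinder(h = 364, r = 15);
translate([274, 239, 0]) cylinder(h = 364, r = 15);


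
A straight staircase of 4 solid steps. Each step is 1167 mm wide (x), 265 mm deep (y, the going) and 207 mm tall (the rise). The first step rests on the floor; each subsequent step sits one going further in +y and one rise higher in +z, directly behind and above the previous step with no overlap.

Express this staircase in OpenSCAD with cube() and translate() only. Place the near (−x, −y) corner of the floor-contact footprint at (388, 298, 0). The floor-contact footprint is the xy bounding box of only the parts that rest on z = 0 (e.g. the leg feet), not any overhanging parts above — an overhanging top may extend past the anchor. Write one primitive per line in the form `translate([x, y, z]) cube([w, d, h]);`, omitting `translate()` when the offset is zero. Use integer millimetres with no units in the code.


translate([388, 298, 0]) cube([1167, 265, 207]);
translate([388, 563, 207]) cube([1167, 265, 207]);
translate([388, 828, 414]) cube([1167, 265, 207]);
translate([388, 1093, 621]) cube([1167, 265, 207]);


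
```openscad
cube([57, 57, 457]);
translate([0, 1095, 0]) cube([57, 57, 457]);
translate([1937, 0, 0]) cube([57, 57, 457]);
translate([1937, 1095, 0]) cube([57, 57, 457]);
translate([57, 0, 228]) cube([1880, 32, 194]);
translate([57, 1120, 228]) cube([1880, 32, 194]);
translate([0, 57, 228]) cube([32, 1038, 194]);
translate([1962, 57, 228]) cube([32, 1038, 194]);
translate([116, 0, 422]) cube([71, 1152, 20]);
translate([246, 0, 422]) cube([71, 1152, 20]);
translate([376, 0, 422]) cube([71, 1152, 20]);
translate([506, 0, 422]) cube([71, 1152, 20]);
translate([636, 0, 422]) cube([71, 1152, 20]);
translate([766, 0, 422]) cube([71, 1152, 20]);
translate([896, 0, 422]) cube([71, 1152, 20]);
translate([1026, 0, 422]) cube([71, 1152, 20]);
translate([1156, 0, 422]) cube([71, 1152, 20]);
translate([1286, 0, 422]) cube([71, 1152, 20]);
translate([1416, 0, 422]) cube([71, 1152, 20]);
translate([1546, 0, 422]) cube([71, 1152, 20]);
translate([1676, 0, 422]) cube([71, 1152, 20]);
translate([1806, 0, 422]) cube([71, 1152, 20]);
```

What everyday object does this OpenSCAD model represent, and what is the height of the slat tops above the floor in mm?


A bed frame. The slat-top height is 442 mm.

Four posts, four rails, and a row of slats — a bed frame. Slats sit on the rails at z = 228 + 194 = 422; with slat thickness 20, the top is 442 mm.


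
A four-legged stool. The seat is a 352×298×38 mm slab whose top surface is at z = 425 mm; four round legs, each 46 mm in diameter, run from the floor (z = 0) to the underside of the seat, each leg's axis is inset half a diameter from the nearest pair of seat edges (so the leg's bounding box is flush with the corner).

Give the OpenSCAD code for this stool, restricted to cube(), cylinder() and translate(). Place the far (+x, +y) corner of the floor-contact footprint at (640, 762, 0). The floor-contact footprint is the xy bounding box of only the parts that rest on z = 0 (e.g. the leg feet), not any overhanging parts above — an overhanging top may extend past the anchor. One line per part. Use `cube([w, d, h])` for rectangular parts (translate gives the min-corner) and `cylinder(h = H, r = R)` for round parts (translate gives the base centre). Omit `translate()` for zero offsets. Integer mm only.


// leg_h = 425 - 38 = 387
translate([288, 464, 387]) cube([352, 298, 38]);
translate([311, 487, 0]) cylinder(h = 387, r = 23);
translate([617, 487, 0]) cylinder(h = 387, r = 23);
translate([311, 739, 0]) cylinder(h = 387, r = 23);
translate([617, 739, 0]) cylinder(h = 387, r = 23);


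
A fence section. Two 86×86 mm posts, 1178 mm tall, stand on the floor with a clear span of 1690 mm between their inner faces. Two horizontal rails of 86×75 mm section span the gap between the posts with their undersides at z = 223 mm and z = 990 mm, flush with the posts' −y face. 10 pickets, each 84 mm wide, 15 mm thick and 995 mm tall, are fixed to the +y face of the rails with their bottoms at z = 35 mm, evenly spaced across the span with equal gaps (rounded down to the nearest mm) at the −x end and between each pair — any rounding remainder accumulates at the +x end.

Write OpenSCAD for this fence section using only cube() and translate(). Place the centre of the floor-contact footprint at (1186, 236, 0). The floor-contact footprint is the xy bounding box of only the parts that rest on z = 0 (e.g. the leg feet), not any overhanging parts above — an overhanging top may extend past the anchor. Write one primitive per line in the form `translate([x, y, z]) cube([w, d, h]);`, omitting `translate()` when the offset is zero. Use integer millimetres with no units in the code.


translate([255, 193, 0]) cube([86, 86, 1178]);
translate([2031, 193, 0]) cube([86, 86, 1178]);
translate([341, 193, 223]) cube([1690, 86, 75]);
translate([341, 193, 990]) cube([1690, 86, 75]);
translate([418, 279, 35]) cube([84, 15, 995]);
translate([579, 279, 35]) cube([84, 15, 995]);
translate([740, 279, 35]) cube([84, 15, 995]);
translate([901, 279, 35]) cube([84, 15, 995]);
translate([1062, 279, 35]) cube([84, 15, 995]);
translate([1223, 279, 35]) cube([84, 15, 995]);
translate([1384, 279, 35]) cube([84, 15, 995]);
translate([1545, 279, 35]) cube([84, 15, 995]);
translate([1706, 279, 35]) cube([84, 15, 995]);
translate([1867, 279, 35]) cube([84, 15, 995]);


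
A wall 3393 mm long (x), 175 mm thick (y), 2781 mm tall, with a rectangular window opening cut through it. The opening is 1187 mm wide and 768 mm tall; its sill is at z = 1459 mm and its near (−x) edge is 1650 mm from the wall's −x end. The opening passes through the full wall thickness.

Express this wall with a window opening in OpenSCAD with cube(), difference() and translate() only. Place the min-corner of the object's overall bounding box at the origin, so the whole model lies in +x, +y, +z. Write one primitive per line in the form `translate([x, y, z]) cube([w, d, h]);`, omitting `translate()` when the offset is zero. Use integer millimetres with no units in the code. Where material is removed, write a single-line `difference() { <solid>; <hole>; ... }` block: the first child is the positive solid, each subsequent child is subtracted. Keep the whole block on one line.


difference() { cube([3393, 175, 2781]); translate([1650, 0, 1459]) cube([1187, 175, 768]); }


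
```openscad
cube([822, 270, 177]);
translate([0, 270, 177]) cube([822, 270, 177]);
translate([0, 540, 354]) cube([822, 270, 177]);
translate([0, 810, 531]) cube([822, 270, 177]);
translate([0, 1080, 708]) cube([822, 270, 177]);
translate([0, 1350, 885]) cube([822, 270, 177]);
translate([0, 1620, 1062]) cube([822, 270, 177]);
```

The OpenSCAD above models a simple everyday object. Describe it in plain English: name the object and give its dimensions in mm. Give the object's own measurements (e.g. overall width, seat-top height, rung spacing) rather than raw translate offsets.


A straight staircase of 7 solid steps. Each step is 822 mm wide (x), 270 mm deep (y, the going) and 177 mm tall (the rise). The first step rests on the floor; each subsequent step sits one going further in +y and one rise higher in +z, directly behind and above the previous step with no overlap.


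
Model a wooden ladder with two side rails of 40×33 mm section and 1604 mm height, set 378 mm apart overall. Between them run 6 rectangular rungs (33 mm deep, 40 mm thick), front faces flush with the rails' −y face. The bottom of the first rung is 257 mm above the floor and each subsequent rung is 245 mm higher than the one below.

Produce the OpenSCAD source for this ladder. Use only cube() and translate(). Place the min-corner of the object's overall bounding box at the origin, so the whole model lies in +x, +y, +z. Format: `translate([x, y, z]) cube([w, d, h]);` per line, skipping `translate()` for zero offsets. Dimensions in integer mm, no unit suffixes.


// rung span = 378 - 2*40 = 298
// rung[k] z = 257 + k*245
cube([40, 33, 1604]);
translate([338, 0, 0]) cube([40, 33, 1604]);
translate([40, 0, 257]) cube([298, 33, 40]);
translate([40, 0, 502]) cube([298, 33, 40]);
translate([40, 0, 747]) cube([298, 33, 40]);
translate([40, 0, 992]) cube([298, 33, 40]);
translate([40, 0, 1237]) cube([298, 33, 40]);
translate([40, 0, 1482]) cube([298, 33, 40]);
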